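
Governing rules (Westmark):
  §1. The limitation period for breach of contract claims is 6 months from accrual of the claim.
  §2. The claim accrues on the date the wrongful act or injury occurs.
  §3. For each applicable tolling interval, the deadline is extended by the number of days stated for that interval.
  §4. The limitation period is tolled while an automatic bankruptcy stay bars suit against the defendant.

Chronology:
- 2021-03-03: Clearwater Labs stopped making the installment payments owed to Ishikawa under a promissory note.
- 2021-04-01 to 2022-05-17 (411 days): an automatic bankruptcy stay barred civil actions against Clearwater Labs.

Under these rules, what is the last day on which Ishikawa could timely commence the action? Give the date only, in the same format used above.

2022-10-19

The claim accrued on 2021-03-03, the date of the act.
6 months from 2021-03-03 is 2021-09-03.
The period was tolled for 411 days by the automatic bankruptcy stay (2021-04-01 to 2022-05-17), pushing the deadline to 2022-10-19.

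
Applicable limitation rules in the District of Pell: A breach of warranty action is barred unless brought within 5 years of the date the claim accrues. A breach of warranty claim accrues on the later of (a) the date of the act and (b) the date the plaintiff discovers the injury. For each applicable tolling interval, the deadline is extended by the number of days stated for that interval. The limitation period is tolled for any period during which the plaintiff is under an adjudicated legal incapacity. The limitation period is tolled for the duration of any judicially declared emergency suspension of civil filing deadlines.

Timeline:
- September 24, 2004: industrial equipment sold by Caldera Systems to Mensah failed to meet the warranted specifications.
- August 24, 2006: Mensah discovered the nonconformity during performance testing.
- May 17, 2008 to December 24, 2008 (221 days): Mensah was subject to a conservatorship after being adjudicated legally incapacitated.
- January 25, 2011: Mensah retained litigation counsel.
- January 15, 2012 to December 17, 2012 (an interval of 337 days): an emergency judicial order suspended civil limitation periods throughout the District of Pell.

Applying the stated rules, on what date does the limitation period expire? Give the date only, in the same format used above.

March 4, 2013

The claim accrued on August 24, 2006 — the later of the September 24, 2004 act and the August 24, 2006 discovery.
5 years from August 24, 2006 is August 24, 2011.
The plaintiff's legal incapacity from May 17, 2008 to December 24, 2008 tolled the period for 221 days, extending the deadline to April 1, 2012.
Because the emergency suspension of filing deadlines ran from January 15, 2012 to December 17, 2012, the deadline is extended by 337 days to March 4, 2013.
The other events in the timeline have no effect on the limitation period under the stated rules.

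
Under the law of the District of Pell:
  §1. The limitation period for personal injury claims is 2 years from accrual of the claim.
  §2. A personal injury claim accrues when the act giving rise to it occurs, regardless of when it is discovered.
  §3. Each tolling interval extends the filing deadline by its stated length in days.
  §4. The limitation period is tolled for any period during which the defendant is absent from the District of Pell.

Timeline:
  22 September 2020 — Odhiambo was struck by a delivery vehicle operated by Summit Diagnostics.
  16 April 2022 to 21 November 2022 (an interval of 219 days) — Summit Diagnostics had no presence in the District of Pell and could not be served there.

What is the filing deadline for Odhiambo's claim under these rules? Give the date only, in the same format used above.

29 April 2023

The claim accrued on 22 September 2020, when the wrongful act occurred.
2 years from 22 September 2020 is 22 September 2022.
The defendant's absence from the jurisdiction from 16 April 2022 to 21 November 2022 tolled the period for 219 days, extending the deadline to 29 April 2023.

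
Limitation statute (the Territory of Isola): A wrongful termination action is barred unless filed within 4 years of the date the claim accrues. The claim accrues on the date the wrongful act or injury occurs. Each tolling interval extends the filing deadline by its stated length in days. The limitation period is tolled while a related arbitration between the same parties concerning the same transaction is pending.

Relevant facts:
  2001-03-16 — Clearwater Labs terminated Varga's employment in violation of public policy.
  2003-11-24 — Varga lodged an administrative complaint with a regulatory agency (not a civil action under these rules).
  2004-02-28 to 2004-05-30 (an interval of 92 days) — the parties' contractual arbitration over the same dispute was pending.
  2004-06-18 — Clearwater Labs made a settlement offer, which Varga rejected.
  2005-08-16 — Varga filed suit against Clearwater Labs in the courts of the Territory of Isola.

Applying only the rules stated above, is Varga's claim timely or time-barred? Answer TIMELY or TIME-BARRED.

The claim accrued on 2001-03-16, the date of the act.
The untolled deadline — 4 years after 2001-03-16 — is 2005-03-16.
Because the pending related arbitration ran from 2004-02-28 to 2004-05-30, the deadline is extended by 92 days to 2005-06-16.
The other events in the timeline have no effect on the limitation period under the stated rules.
The 2005-08-16 filing falls after the 2005-06-16 deadline; the claim is time-barred.

TIME-BARRED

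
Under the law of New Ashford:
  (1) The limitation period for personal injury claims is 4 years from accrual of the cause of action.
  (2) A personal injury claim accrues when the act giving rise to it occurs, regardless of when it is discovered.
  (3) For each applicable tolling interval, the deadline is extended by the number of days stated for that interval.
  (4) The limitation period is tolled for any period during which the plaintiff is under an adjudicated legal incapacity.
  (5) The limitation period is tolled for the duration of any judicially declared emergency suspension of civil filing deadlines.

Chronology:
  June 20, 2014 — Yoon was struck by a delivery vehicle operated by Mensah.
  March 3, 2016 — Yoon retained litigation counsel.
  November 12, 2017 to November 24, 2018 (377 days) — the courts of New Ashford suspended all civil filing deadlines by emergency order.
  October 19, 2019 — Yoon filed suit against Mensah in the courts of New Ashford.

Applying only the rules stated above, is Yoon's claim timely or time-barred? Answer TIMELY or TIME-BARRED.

The limitation period began to run on June 20, 2014.
4 years from June 20, 2014 is June 20, 2018.
The period was tolled for 377 days by the emergency suspension of filing deadlines (November 12, 2017 to November 24, 2018), pushing the deadline to July 2, 2019.
None of the other events listed affects the running of the period under the stated rules.
Yoon filed on October 19, 2019, after the July 2, 2019 deadline, so the action is time-barred.

TIME-BARRED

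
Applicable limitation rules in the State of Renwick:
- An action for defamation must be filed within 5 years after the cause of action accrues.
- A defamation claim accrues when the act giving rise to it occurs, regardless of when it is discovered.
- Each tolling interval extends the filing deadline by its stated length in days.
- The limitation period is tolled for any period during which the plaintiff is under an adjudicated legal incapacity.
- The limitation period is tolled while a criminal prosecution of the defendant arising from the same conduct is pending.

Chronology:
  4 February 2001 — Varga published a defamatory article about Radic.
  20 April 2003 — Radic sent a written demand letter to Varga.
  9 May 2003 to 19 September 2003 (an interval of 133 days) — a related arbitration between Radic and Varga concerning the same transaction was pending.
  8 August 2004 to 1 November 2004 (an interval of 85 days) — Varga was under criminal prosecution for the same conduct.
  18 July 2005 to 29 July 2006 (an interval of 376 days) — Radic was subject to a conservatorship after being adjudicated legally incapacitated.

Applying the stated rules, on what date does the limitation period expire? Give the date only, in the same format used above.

The cause of action accrued on 4 February 2001, the date of the act.
The untolled deadline — 5 years after 4 February 2001 — is 4 February 2006.
Because the pending criminal prosecution ran from 8 August 2004 to 1 November 2004, the deadline is extended by 85 days to 30 April 2006.
The plaintiff's legal incapacity from 18 July 2005 to 29 July 2006 tolled the period for 376 days, extending the deadline to 11 May 2007.
The pending related arbitration from 9 May 2003 to 19 September 2003 does not toll the period, because no stated rule makes a pending arbitration a tolling event.
Nothing else in the chronology tolls or restarts the period.

11 May 2007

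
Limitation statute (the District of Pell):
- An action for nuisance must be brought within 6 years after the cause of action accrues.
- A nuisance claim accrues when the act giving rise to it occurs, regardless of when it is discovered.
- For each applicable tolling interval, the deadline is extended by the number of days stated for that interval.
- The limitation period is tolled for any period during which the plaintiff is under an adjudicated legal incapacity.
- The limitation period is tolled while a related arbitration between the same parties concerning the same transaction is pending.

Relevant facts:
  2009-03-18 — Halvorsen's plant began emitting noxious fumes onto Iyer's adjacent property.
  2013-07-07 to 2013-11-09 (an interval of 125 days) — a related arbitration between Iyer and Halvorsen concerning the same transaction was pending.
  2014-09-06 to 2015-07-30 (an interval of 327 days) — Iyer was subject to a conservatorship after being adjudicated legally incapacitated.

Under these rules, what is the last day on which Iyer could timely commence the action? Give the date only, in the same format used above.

The cause of action accrued on 2009-03-18, the date of the act.
6 years from 2009-03-18 is 2015-03-18.
Because the pending related arbitration ran from 2013-07-07 to 2013-11-09, the deadline is extended by 125 days to 2015-07-21.
The period was tolled for 327 days by the plaintiff's legal incapacity (2014-09-06 to 2015-07-30), pushing the deadline to 2016-06-12.

2016-06-12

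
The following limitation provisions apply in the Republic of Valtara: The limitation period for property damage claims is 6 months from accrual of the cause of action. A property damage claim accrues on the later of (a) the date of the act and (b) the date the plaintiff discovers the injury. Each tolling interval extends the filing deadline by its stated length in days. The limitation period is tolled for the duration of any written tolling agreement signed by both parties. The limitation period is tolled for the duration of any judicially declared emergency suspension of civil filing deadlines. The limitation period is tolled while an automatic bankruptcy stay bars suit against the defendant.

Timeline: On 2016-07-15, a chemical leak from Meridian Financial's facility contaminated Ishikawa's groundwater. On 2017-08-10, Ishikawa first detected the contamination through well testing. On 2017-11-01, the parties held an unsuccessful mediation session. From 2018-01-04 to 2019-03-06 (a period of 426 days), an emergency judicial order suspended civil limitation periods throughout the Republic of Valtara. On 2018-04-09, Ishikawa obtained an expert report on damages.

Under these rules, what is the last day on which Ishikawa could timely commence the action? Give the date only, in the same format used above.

Because discovery on 2017-08-10 post-dates the 2016-07-15 act, accrual under the later-of rule falls on 2017-08-10.
Adding the 6 months base period to 2017-08-10 gives a deadline of 2018-02-10, before any tolling.
The emergency suspension of filing deadlines from 2018-01-04 to 2019-03-06 tolled the period for 426 days, extending the deadline to 2019-04-12.
The other events in the timeline have no effect on the limitation period under the stated rules.

2019-04-12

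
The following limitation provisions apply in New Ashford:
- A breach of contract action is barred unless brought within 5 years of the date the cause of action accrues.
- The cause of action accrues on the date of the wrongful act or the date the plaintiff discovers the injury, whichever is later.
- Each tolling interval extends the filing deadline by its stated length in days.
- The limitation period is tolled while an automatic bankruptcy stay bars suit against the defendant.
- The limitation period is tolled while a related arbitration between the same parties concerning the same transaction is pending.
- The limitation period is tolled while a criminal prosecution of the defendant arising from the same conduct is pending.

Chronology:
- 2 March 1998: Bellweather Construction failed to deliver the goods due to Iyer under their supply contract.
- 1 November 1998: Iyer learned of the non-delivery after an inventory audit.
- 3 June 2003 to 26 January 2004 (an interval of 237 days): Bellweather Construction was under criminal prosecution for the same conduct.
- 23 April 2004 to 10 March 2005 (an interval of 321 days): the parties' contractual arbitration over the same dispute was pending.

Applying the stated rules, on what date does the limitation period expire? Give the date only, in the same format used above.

The claim accrued on 1 November 1998 — the later of the 2 March 1998 act and the 1 November 1998 discovery.
Adding the 5 years base period to 1 November 1998 gives a deadline of 1 November 2003, before any tolling.
The period was tolled for 237 days by the pending criminal prosecution (3 June 2003 to 26 January 2004), pushing the deadline to 25 June 2004.
The pending related arbitration from 23 April 2004 to 10 March 2005 tolled the period for 321 days, extending the deadline to 12 May 2005.

12 May 2005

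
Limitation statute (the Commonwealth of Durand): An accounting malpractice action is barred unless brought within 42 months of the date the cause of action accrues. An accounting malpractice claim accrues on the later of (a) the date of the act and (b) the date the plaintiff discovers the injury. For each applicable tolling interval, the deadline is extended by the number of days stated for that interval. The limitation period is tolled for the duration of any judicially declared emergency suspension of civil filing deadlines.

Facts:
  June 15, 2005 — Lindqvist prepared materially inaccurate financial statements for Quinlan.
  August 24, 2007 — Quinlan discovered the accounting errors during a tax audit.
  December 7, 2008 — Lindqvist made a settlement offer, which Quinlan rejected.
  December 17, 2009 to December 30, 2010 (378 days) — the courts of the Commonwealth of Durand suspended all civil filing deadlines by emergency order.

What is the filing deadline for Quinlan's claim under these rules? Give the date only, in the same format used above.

March 8, 2012

The claim accrued on August 24, 2007 — the later of the June 15, 2005 act and the August 24, 2007 discovery.
42 months from August 24, 2007 is February 24, 2011.
The emergency suspension of filing deadlines from December 17, 2009 to December 30, 2010 tolled the period for 378 days, extending the deadline to March 8, 2012.
The other events in the timeline have no effect on the limitation period under the stated rules.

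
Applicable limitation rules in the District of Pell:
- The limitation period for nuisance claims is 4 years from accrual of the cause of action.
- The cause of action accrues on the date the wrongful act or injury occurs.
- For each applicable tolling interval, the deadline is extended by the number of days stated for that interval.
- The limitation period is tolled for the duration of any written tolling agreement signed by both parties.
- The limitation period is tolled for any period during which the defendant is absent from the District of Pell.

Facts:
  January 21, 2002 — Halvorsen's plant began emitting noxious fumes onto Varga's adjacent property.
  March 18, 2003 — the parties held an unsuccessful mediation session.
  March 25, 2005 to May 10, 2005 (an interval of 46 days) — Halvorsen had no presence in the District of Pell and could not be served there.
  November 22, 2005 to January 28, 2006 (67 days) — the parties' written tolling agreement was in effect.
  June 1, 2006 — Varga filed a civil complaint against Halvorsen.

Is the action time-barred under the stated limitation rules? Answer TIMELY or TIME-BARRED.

TIME-BARRED

The limitation period began to run on January 21, 2002.
Adding the 4 years base period to January 21, 2002 gives a deadline of January 21, 2006, before any tolling.
Because the defendant's absence from the jurisdiction ran from March 25, 2005 to May 10, 2005, the deadline is extended by 46 days to March 8, 2006.
Because the written tolling agreement ran from November 22, 2005 to January 28, 2006, the deadline is extended by 67 days to May 14, 2006.
Nothing else in the chronology tolls or restarts the period.
Filing on June 1, 2006 missed the May 14, 2006 deadline — the action is time-barred.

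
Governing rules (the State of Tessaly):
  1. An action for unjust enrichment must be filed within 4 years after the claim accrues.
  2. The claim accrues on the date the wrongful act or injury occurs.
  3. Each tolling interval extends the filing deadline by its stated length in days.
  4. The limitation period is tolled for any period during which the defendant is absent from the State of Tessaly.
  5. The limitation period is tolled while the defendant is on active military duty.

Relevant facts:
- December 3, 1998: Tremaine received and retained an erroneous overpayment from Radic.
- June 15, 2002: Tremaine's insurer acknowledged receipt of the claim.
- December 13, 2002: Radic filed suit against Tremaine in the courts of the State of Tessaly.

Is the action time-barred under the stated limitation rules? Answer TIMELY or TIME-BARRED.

The claim accrued on December 3, 1998, the date of the act.
Adding the 4 years base period to December 3, 1998 gives a deadline of December 3, 2002, before any tolling.
The other events in the timeline have no effect on the limitation period under the stated rules.
Filing on December 13, 2002 missed the December 3, 2002 deadline — the action is time-barred.

TIME-BARRED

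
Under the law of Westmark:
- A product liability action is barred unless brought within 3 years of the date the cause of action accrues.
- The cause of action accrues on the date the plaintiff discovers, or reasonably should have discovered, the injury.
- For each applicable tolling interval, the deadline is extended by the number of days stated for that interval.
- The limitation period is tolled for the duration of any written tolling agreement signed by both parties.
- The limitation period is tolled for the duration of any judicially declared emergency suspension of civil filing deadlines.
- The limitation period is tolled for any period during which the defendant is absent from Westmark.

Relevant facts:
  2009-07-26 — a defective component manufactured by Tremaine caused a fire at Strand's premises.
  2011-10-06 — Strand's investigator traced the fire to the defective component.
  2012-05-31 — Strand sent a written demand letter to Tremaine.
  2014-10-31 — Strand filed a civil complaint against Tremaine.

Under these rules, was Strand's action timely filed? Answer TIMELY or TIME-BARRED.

TIME-BARRED

Accrual is tied to discovery, so the period began on 2011-10-06 rather than on 2009-07-26 when the act occurred.
The untolled deadline — 3 years after 2011-10-06 — is 2014-10-06.
None of the other events listed affects the running of the period under the stated rules.
Strand filed on 2014-10-31, after the 2014-10-06 deadline, so the action is time-barred.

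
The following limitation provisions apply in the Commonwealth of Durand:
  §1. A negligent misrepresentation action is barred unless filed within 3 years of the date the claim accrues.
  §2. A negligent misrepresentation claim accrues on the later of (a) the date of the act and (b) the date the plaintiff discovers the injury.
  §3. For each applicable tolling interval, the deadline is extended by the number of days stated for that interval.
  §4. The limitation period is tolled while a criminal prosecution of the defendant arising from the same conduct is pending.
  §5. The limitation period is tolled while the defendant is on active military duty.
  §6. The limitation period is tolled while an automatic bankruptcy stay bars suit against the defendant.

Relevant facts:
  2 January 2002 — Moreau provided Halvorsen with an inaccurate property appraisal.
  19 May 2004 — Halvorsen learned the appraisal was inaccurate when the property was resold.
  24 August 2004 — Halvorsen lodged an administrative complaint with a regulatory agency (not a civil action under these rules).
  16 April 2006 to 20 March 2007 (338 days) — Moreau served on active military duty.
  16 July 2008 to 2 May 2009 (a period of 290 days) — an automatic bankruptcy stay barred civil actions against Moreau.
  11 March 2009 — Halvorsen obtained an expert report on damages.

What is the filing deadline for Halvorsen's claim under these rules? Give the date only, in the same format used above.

21 April 2008

Taking the later of the act (2 January 2002) and discovery (19 May 2004), the claim accrued on 19 May 2004.
3 years from 19 May 2004 is 19 May 2007.
Because the defendant's active military service ran from 16 April 2006 to 20 March 2007, the deadline is extended by 338 days to 21 April 2008.
By the time the automatic bankruptcy stay began on 16 July 2008, the limitation period had already expired on 21 April 2008; that interval cannot revive it.
None of the other events listed affects the running of the period under the stated rules.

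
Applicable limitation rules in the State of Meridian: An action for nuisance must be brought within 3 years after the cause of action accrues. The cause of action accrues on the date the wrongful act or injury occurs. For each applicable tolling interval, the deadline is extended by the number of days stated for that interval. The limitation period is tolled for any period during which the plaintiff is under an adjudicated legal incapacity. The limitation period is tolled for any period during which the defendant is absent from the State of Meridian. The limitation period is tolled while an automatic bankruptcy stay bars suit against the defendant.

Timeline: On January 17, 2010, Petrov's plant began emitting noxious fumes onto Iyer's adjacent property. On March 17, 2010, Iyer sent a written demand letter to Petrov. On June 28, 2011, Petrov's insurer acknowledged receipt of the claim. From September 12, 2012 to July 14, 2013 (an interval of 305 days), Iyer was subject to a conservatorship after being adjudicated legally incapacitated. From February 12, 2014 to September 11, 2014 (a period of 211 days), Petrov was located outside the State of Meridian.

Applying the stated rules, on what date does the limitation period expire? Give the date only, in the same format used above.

The limitation period began to run on January 17, 2010.
3 years from January 17, 2010 is January 17, 2013.
The period was tolled for 305 days by the plaintiff's legal incapacity (September 12, 2012 to July 14, 2013), pushing the deadline to November 18, 2013.
The defendant's absence from the jurisdiction starting February 12, 2014 came too late — the period had run on November 18, 2013 — and so does not extend the deadline.
Nothing else in the chronology tolls or restarts the period.

November 18, 2013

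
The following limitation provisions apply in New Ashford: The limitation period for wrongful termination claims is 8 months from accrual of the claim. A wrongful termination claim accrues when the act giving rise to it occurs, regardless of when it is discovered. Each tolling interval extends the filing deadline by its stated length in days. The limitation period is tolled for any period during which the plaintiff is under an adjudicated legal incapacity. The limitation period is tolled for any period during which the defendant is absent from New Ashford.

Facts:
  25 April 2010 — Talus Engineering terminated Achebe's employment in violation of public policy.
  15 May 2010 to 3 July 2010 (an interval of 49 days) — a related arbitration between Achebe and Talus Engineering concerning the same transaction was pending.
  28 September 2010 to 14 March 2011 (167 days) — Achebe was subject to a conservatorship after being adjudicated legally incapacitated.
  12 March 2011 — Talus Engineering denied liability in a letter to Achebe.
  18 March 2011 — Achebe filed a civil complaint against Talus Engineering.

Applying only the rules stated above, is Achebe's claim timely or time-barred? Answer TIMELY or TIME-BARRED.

TIMELY

The claim accrued on 25 April 2010, when the wrongful act occurred.
Adding the 8 months base period to 25 April 2010 gives a deadline of 25 December 2010, before any tolling.
The plaintiff's legal incapacity from 28 September 2010 to 14 March 2011 tolled the period for 167 days, extending the deadline to 10 June 2011.
No stated provision tolls the period for a pending arbitration, so the interval from 15 May 2010 to 3 July 2010 has no effect on the deadline.
Nothing else in the chronology tolls or restarts the period.
The 18 March 2011 filing precedes the 10 June 2011 deadline; the claim is timely.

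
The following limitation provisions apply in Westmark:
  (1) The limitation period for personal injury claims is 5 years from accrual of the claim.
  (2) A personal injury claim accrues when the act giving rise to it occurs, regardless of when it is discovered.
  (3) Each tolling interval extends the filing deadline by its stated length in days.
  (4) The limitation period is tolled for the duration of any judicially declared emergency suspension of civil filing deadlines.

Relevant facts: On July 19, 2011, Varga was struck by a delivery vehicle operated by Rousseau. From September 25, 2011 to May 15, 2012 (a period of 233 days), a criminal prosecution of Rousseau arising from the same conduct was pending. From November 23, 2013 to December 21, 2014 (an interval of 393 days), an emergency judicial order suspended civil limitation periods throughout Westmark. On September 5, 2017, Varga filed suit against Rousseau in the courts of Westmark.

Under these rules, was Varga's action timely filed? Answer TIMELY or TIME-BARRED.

TIME-BARRED

The claim accrued on July 19, 2011, the date of the act.
Adding the 5 years base period to July 19, 2011 gives a deadline of July 19, 2016, before any tolling.
The period was tolled for 393 days by the emergency suspension of filing deadlines (November 23, 2013 to December 21, 2014), pushing the deadline to August 16, 2017.
Although a criminal prosecution ran from September 25, 2011 to May 15, 2012, the stated rules do not make that a tolling event, so it is disregarded.
Filing on September 5, 2017 missed the August 16, 2017 deadline — the action is time-barred.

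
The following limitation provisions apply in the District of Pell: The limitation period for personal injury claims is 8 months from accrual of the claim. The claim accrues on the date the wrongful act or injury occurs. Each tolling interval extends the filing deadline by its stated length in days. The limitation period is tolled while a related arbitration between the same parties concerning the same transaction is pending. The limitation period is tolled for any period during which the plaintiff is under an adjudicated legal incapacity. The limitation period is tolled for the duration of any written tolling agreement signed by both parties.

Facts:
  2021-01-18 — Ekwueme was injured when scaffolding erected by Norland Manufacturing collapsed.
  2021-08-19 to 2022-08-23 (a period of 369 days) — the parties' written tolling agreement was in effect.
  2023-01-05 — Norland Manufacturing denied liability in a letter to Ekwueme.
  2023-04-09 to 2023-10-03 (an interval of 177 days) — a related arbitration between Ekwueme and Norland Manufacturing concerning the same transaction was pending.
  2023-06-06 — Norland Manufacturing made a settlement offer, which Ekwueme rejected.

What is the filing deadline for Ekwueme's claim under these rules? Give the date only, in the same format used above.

2022-09-22

The claim accrued on 2021-01-18, when the wrongful act occurred.
8 months from 2021-01-18 is 2021-09-18.
The period was tolled for 369 days by the written tolling agreement (2021-08-19 to 2022-08-23), pushing the deadline to 2022-09-22.
The pending related arbitration starting 2023-04-09 came too late — the period had run on 2022-09-22 — and so does not extend the deadline.
The other events in the timeline have no effect on the limitation period under the stated rules.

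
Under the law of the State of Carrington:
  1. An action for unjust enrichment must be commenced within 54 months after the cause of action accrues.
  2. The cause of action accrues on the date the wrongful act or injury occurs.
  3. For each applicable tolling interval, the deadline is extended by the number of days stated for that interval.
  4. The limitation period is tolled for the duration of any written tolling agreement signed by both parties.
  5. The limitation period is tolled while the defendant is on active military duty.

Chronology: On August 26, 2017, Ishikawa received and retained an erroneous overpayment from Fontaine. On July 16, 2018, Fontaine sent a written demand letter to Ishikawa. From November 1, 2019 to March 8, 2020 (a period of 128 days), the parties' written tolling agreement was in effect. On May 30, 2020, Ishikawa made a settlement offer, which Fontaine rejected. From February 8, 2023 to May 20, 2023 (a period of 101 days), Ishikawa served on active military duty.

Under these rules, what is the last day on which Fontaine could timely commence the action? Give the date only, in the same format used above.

July 4, 2022

The claim accrued on August 26, 2017, when the wrongful act occurred.
54 months from August 26, 2017 is February 26, 2022.
The written tolling agreement from November 1, 2019 to March 8, 2020 tolled the period for 128 days, extending the deadline to July 4, 2022.
The defendant's active military service starting February 8, 2023 came too late — the period had run on July 4, 2022 — and so does not extend the deadline.
Nothing else in the chronology tolls or restarts the period.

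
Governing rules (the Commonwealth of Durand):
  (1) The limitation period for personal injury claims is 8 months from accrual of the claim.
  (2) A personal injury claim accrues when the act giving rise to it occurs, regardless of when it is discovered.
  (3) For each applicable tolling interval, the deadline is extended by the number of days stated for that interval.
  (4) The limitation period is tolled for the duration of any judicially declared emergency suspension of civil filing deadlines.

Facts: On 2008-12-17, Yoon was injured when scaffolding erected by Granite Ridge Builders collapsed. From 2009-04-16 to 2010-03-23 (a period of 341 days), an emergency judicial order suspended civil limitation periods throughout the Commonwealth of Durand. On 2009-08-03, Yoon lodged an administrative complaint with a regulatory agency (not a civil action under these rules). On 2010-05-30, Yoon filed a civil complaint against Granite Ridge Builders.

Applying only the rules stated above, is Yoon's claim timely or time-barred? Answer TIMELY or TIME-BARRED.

The claim accrued on 2008-12-17, when the wrongful act occurred.
8 months from 2008-12-17 is 2009-08-17.
The emergency suspension of filing deadlines from 2009-04-16 to 2010-03-23 tolled the period for 341 days, extending the deadline to 2010-07-24.
Nothing else in the chronology tolls or restarts the period.
Filing on 2010-05-30 beat the 2010-07-24 deadline — the action is timely.

TIMELY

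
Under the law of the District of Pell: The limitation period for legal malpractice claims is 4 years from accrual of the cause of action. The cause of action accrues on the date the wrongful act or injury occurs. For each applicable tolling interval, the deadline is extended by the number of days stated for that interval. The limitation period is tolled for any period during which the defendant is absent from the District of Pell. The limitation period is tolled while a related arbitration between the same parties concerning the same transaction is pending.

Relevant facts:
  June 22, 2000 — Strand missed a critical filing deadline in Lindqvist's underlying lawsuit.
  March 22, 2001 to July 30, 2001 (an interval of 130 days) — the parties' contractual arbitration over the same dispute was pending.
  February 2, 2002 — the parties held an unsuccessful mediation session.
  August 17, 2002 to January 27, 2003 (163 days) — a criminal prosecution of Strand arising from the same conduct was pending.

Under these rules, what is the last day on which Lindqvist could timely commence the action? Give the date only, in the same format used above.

The limitation period began to run on June 22, 2000.
Adding the 4 years base period to June 22, 2000 gives a deadline of June 22, 2004, before any tolling.
The period was tolled for 130 days by the pending related arbitration (March 22, 2001 to July 30, 2001), pushing the deadline to October 30, 2004.
No stated provision tolls the period for a criminal prosecution, so the interval from August 17, 2002 to January 27, 2003 has no effect on the deadline.
None of the other events listed affects the running of the period under the stated rules.

October 30, 2004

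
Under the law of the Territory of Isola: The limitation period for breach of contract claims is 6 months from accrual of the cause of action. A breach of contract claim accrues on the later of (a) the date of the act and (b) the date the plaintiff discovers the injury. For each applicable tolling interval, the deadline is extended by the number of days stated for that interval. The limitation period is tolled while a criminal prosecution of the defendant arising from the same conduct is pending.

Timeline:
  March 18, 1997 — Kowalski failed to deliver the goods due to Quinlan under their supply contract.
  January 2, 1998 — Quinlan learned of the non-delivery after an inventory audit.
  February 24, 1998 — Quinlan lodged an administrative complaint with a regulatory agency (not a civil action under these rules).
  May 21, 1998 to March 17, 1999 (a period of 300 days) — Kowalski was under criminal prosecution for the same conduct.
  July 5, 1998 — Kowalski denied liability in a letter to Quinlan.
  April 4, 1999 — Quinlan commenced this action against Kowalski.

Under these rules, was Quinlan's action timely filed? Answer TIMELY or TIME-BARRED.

TIMELY

The claim accrued on January 2, 1998 — the later of the March 18, 1997 act and the January 2, 1998 discovery.
The untolled deadline — 6 months after January 2, 1998 — is July 2, 1998.
The period was tolled for 300 days by the pending criminal prosecution (May 21, 1998 to March 17, 1999), pushing the deadline to April 28, 1999.
The other events in the timeline have no effect on the limitation period under the stated rules.
Quinlan filed on April 4, 1999, before the April 28, 1999 deadline, so the action is timely.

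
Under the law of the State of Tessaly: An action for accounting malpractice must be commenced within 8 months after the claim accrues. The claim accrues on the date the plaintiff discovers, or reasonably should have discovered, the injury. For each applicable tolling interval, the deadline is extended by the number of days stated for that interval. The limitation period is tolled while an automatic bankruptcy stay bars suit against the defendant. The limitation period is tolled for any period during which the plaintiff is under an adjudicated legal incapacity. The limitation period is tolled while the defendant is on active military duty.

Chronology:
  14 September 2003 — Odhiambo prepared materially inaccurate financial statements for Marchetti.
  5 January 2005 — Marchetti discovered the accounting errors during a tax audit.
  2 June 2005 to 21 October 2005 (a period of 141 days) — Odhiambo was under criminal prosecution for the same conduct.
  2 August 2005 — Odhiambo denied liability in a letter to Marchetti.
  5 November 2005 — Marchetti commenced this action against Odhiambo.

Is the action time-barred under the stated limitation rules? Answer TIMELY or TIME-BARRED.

Accrual is tied to discovery, so the period began on 5 January 2005 rather than on 14 September 2003 when the act occurred.
8 months from 5 January 2005 is 5 September 2005.
Although a criminal prosecution ran from 2 June 2005 to 21 October 2005, the stated rules do not make that a tolling event, so it is disregarded.
None of the other events listed affects the running of the period under the stated rules.
Filing on 5 November 2005 missed the 5 September 2005 deadline — the action is time-barred.

TIME-BARRED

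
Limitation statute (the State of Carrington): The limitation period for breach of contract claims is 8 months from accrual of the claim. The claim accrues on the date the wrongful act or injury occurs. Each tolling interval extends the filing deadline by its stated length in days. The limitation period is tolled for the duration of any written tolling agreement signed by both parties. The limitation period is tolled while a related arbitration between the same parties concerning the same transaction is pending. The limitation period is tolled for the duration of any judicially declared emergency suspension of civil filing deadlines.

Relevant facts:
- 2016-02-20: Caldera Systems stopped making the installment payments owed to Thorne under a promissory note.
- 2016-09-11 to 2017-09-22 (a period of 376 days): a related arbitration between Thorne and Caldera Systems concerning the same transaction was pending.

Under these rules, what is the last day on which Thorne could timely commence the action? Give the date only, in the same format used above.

2017-10-31

The claim accrued on 2016-02-20, the date of the act.
The untolled deadline — 8 months after 2016-02-20 — is 2016-10-20.
The period was tolled for 376 days by the pending related arbitration (2016-09-11 to 2017-09-22), pushing the deadline to 2017-10-31.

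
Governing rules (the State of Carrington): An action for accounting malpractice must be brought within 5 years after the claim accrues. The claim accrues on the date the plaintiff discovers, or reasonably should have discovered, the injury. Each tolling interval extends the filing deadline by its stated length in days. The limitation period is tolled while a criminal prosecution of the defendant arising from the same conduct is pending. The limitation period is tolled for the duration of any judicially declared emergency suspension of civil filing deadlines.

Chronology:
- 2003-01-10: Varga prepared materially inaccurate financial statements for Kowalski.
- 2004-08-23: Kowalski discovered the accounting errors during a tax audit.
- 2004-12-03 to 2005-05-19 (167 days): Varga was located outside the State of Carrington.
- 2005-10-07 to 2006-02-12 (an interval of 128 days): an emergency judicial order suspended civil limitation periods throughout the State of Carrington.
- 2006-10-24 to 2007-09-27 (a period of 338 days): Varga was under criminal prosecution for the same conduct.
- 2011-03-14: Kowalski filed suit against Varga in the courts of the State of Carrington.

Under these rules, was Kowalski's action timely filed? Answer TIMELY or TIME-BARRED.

The claim did not accrue until Kowalski discovered the injury on 2004-08-23; the 2003-01-10 act date does not start the clock under the stated rule.
5 years from 2004-08-23 is 2009-08-23.
The period was tolled for 128 days by the emergency suspension of filing deadlines (2005-10-07 to 2006-02-12), pushing the deadline to 2009-12-29.
Because the pending criminal prosecution ran from 2006-10-24 to 2007-09-27, the deadline is extended by 338 days to 2010-12-02.
No stated provision tolls the period for the defendant's absence, so the interval from 2004-12-03 to 2005-05-19 has no effect on the deadline.
Filing on 2011-03-14 missed the 2010-12-02 deadline — the action is time-barred.

TIME-BARRED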